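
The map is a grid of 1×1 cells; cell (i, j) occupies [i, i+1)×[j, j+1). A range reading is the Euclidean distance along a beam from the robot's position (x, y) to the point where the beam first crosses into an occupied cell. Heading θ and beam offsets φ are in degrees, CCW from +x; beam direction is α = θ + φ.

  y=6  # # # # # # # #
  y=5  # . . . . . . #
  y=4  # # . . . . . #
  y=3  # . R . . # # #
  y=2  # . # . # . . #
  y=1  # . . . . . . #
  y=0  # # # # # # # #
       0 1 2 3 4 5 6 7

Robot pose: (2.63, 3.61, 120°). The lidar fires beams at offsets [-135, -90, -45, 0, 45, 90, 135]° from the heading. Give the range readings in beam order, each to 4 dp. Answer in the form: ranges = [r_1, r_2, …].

ranges = [2.3569, 4.7800, 2.4743, 1.2600, 1.5068, 1.8822, 0.6315]

beam 1: φ=-135°, α=345°
  cosα=0.9659 sinα=-0.2588 | (2,3) | tMaxX 0.3831 tMaxY 2.3569 | tΔX 1.0353 tΔY 3.8637
    t=0.3831 [x] (3,3)
    t=1.4183 [x] (4,3)
    t=2.3569 [y] (4,2) — stop
  → r_1 = 2.3569
beam 2: φ=-90°, α=30°
  cosα=0.8660 sinα=0.5000 | (2,3) | tMaxX 0.4272 tMaxY 0.7800 | tΔX 1.1547 tΔY 2.0000
    t=0.4272 [x] (3,3)
    t=0.7800 [y] (3,4)
    t=1.5819 [x] (4,4)
    t=2.7366 [x] (5,4)
    t=2.7800 [y] (5,5)
    t=3.8913 [x] (6,5)
    t=4.7800 [y] (6,6) — stop
  → r_2 = 4.7800
beam 3: φ=-45°, α=75°
  cosα=0.2588 sinα=0.9659 | (2,3) | tMaxX 1.4296 tMaxY 0.4038 | tΔX 3.8637 tΔY 1.0353
    t=0.4038 [y] (2,4)
    t=1.4296 [x] (3,4)
    t=1.4390 [y] (3,5)
    t=2.4743 [y] (3,6) — stop
  → r_3 = 2.4743
beam 4: φ=0°, α=120°
  cosα=-0.5000 sinα=0.8660 | (2,3) | tMaxX 1.2600 tMaxY 0.4503 | tΔX 2.0000 tΔY 1.1547
    t=0.4503 [y] (2,4)
    t=1.2600 [x] (1,4) — stop
  → r_4 = 1.2600
beam 5: φ=45°, α=165°
  cosα=-0.9659 sinα=0.2588 | (2,3) | tMaxX 0.6522 tMaxY 1.5068 | tΔX 1.0353 tΔY 3.8637
    t=0.6522 [x] (1,3)
    t=1.5068 [y] (1,4) — stop
  → r_5 = 1.5068
beam 6: φ=90°, α=210°
  cosα=-0.8660 sinα=-0.5000 | (2,3) | tMaxX 0.7275 tMaxY 1.2200 | tΔX 1.1547 tΔY 2.0000
    t=0.7275 [x] (1,3)
    t=1.2200 [y] (1,2)
    t=1.8822 [x] (0,2) — stop
  → r_6 = 1.8822
beam 7: φ=135°, α=255°
  cosα=-0.2588 sinα=-0.9659 | (2,3) | tMaxX 2.4341 tMaxY 0.6315 | tΔX 3.8637 tΔY 1.0353
    t=0.6315 [y] (2,2) — stop
  → r_7 = 0.6315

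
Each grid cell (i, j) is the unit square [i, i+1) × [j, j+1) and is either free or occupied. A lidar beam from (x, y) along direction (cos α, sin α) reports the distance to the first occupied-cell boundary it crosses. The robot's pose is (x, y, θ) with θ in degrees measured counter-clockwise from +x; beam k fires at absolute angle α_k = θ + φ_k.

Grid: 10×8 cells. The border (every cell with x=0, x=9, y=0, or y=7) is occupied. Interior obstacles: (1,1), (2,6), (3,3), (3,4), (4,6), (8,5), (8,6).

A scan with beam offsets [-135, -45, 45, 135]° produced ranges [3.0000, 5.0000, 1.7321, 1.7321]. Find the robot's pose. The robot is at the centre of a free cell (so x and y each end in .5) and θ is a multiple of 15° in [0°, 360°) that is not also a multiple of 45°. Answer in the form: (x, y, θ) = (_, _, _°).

(x, y, θ) = (5.5, 2.5, 105°)

Enumerate (i+0.5, j+0.5, θ) over the 41 free cells and 16 admissible headings. For each, cast all 4 beams and compare to the given ranges.
  (2.5, 2.5, 285°): beam 1 = 1.7321 ≠ 3.0000 ✗
  (5.5, 2.5, 30°): beam 1 = 1.5529 ≠ 3.0000 ✗
  (6.5, 3.5, 15°): beam 1 = 2.8868 ≠ 3.0000 ✗
  (6.5, 6.5, 285°): beam 1 = 1.0000 ≠ 3.0000 ✗
  …
  (5.5, 2.5, 105°): r_1=3.0000, r_2=5.0000, r_3=1.7321, r_4=1.7321 — all match ✓
No second candidate reproduces the full scan.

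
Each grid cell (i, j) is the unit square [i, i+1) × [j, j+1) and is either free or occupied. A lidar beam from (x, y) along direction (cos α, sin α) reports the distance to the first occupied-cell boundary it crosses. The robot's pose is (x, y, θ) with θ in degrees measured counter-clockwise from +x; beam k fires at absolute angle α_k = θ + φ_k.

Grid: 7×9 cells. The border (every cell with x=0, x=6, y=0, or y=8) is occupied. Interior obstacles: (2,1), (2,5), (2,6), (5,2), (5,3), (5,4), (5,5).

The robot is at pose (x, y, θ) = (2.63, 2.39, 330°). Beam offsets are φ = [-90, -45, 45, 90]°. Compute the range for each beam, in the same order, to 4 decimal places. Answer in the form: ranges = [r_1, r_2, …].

beam 1: φ=-90°, α=240°
  dir = (cos 240°, sin 240°) = (-0.5000, -0.8660); from cell (2,2)
  next x-line at t=1.2600, next y-line at t=0.4503; Δt_x=2.0000, Δt_y=1.1547
    y: enter (2,1) at t=0.4503 ← occupied
  → r_1 = 0.4503
beam 2: φ=-45°, α=285°
  dir = (cos 285°, sin 285°) = (0.2588, -0.9659); from cell (2,2)
  next x-line at t=1.4296, next y-line at t=0.4038; Δt_x=3.8637, Δt_y=1.0353
    y: enter (2,1) at t=0.4038 ← occupied
  → r_2 = 0.4038
beam 3: φ=45°, α=15°
  dir = (cos 15°, sin 15°) = (0.9659, 0.2588); from cell (2,2)
  next x-line at t=0.3831, next y-line at t=2.3569; Δt_x=1.0353, Δt_y=3.8637
    x: enter (3,2) at t=0.3831
    x: enter (4,2) at t=1.4183
    y: enter (4,3) at t=2.3569
    x: enter (5,3) at t=2.4536 ← occupied
  → r_3 = 2.4536
beam 4: φ=90°, α=60°
  dir = (cos 60°, sin 60°) = (0.5000, 0.8660); from cell (2,2)
  next x-line at t=0.7400, next y-line at t=0.7044; Δt_x=2.0000, Δt_y=1.1547
    y: enter (2,3) at t=0.7044
    x: enter (3,3) at t=0.7400
    y: enter (3,4) at t=1.8591
    x: enter (4,4) at t=2.7400
    y: enter (4,5) at t=3.0138
    y: enter (4,6) at t=4.1685
    x: enter (5,6) at t=4.7400
    y: enter (5,7) at t=5.3232
    y: enter (5,8) at t=6.4779 ← occupied
  → r_4 = 6.4779

ranges = [0.4503, 0.4038, 2.4536, 6.4779]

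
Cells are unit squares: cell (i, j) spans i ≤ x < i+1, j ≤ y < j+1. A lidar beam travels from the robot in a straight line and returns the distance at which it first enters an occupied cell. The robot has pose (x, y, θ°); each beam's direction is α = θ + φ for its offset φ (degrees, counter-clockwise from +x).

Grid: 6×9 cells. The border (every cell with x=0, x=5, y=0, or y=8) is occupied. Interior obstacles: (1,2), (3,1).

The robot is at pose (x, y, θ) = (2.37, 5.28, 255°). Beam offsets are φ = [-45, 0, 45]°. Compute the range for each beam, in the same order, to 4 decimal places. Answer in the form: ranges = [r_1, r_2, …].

beam 1: φ=-45°, α=210°
  direction (-0.8660, -0.5000); cell (2,5); t to first gridline: x 0.4272, y 0.5600 (then +1.1547 / +2.0000)
    (1,5) via x @ 0.4272
    (1,4) via y @ 0.5600
    (0,4) via x @ 1.5819  # hit
  → r_1 = 1.5819
beam 2: φ=0°, α=255°
  direction (-0.2588, -0.9659); cell (2,5); t to first gridline: x 1.4296, y 0.2899 (then +3.8637 / +1.0353)
    (2,4) via y @ 0.2899
    (2,3) via y @ 1.3252
    (1,3) via x @ 1.4296
    (1,2) via y @ 2.3604  # hit
  → r_2 = 2.3604
beam 3: φ=45°, α=300°
  direction (0.5000, -0.8660); cell (2,5); t to first gridline: x 1.2600, y 0.3233 (then +2.0000 / +1.1547)
    (2,4) via y @ 0.3233
    (3,4) via x @ 1.2600
    (3,3) via y @ 1.4780
    (3,2) via y @ 2.6327
    (4,2) via x @ 3.2600
    (4,1) via y @ 3.7874
    (4,0) via y @ 4.9421  # hit
  → r_3 = 4.9421

ranges = [1.5819, 2.3604, 4.9421]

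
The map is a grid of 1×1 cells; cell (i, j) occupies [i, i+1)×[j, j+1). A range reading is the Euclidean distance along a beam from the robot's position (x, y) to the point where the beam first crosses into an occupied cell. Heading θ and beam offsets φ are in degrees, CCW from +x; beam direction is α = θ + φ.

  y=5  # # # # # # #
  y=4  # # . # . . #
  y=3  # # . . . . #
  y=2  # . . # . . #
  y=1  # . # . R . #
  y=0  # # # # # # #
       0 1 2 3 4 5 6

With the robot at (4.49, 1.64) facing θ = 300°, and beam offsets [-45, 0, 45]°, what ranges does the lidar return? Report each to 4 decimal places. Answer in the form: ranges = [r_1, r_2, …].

beam 1: φ=-45°, α=255°
  d=(-0.2588,-0.9659)  start (4,1)  tX=1.8932 tY=0.6626  stride 1/|dx|=3.8637 1/|dy|=1.0353
    cross y-line → (4,0), t=0.6626 (wall)
  → r_1 = 0.6626
beam 2: φ=0°, α=300°
  d=(0.5000,-0.8660)  start (4,1)  tX=1.0200 tY=0.7390  stride 1/|dx|=2.0000 1/|dy|=1.1547
    cross y-line → (4,0), t=0.7390 (wall)
  → r_2 = 0.7390
beam 3: φ=45°, α=345°
  d=(0.9659,-0.2588)  start (4,1)  tX=0.5280 tY=2.4728  stride 1/|dx|=1.0353 1/|dy|=3.8637
    cross x-line → (5,1), t=0.5280
    cross x-line → (6,1), t=1.5633 (wall)
  → r_3 = 1.5633

ranges = [0.6626, 0.7390, 1.5633]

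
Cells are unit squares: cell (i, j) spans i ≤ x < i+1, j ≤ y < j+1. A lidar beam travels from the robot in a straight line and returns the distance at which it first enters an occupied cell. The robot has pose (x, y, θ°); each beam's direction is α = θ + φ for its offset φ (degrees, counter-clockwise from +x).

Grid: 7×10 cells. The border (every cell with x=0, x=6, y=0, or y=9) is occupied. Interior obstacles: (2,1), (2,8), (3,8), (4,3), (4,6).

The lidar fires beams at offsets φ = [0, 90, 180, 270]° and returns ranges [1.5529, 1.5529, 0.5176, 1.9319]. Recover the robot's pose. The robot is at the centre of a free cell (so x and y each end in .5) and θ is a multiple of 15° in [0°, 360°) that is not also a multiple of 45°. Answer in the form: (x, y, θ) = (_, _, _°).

(x, y, θ) = (4.5, 2.5, 285°)

The pose lattice has 35·16 = 560 candidates. Test each by forward raycasting.
  (1.5, 8.5, 240°): beam 1 = 1.0000 ≠ 1.5529 ✗
  (3.5, 4.5, 345°): beam 1 = 2.5882 ≠ 1.5529 ✗
  (2.5, 2.5, 105°): beam 1 = 5.7956 ≠ 1.5529 ✗
  (1.5, 4.5, 150°): beam 1 = 0.5774 ≠ 1.5529 ✗
  (2.5, 3.5, 300°): beam 1 = 2.8868 ≠ 1.5529 ✗
  …
  (4.5, 2.5, 285°): r_1=1.5529, r_2=1.5529, r_3=0.5176, r_4=1.9319 — all match ✓
No second candidate reproduces the full scan.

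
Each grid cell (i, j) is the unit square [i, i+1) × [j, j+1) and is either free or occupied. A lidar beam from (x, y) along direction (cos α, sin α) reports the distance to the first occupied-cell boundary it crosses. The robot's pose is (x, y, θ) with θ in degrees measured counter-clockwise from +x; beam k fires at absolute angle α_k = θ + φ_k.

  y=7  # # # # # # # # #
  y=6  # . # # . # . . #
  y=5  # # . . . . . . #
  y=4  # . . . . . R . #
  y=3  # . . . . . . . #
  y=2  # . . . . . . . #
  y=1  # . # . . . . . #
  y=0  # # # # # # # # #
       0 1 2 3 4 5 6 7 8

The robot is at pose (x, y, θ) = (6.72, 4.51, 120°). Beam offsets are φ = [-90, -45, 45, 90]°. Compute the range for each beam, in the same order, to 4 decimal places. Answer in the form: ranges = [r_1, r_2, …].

beam 1: φ=-90°, α=30°
  dir = (cos 30°, sin 30°) = (0.8660, 0.5000); from cell (6,4)
  next x-line at t=0.3233, next y-line at t=0.9800; Δt_x=1.1547, Δt_y=2.0000
    x: enter (7,4) at t=0.3233
    y: enter (7,5) at t=0.9800
    x: enter (8,5) at t=1.4780 ← occupied
  → r_1 = 1.4780
beam 2: φ=-45°, α=75°
  dir = (cos 75°, sin 75°) = (0.2588, 0.9659); from cell (6,4)
  next x-line at t=1.0818, next y-line at t=0.5073; Δt_x=3.8637, Δt_y=1.0353
    y: enter (6,5) at t=0.5073
    x: enter (7,5) at t=1.0818
    y: enter (7,6) at t=1.5426
    y: enter (7,7) at t=2.5778 ← occupied
  → r_2 = 2.5778
beam 3: φ=45°, α=165°
  dir = (cos 165°, sin 165°) = (-0.9659, 0.2588); from cell (6,4)
  next x-line at t=0.7454, next y-line at t=1.8932; Δt_x=1.0353, Δt_y=3.8637
    x: enter (5,4) at t=0.7454
    x: enter (4,4) at t=1.7807
    y: enter (4,5) at t=1.8932
    x: enter (3,5) at t=2.8160
    x: enter (2,5) at t=3.8512
    x: enter (1,5) at t=4.8865 ← occupied
  → r_3 = 4.8865
beam 4: φ=90°, α=210°
  dir = (cos 210°, sin 210°) = (-0.8660, -0.5000); from cell (6,4)
  next x-line at t=0.8314, next y-line at t=1.0200; Δt_x=1.1547, Δt_y=2.0000
    x: enter (5,4) at t=0.8314
    y: enter (5,3) at t=1.0200
    x: enter (4,3) at t=1.9861
    y: enter (4,2) at t=3.0200
    x: enter (3,2) at t=3.1408
    x: enter (2,2) at t=4.2955
    y: enter (2,1) at t=5.0200 ← occupied
  → r_4 = 5.0200

ranges = [1.4780, 2.5778, 4.8865, 5.0200]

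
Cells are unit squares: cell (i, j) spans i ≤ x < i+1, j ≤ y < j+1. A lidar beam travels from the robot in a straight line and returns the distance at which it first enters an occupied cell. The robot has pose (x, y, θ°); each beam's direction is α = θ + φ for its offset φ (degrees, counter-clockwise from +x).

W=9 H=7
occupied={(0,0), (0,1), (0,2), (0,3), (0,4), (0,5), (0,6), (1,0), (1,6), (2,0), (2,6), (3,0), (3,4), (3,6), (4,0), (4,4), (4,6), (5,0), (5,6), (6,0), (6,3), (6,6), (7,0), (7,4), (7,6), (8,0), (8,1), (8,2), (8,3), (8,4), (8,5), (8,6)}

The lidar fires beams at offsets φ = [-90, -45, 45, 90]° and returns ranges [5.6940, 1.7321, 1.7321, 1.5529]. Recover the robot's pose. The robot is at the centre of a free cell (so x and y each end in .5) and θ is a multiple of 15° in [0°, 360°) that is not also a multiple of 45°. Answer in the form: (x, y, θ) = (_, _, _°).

(x, y, θ) = (6.5, 2.5, 285°)

The pose lattice has 31·16 = 496 candidates. Test each by forward raycasting.
  (2.5, 3.5, 165°): beam 1 = 2.5882 ≠ 5.6940 ✗
  (6.5, 4.5, 285°): beam 1 = 1.5529 ≠ 5.6940 ✗
  (1.5, 4.5, 285°): beam 1 = 0.5176 ≠ 5.6940 ✗
  …
  (6.5, 2.5, 285°): r_1=5.6940, r_2=1.7321, r_3=1.7321, r_4=1.5529 — all match ✓
No second candidate reproduces the full scan.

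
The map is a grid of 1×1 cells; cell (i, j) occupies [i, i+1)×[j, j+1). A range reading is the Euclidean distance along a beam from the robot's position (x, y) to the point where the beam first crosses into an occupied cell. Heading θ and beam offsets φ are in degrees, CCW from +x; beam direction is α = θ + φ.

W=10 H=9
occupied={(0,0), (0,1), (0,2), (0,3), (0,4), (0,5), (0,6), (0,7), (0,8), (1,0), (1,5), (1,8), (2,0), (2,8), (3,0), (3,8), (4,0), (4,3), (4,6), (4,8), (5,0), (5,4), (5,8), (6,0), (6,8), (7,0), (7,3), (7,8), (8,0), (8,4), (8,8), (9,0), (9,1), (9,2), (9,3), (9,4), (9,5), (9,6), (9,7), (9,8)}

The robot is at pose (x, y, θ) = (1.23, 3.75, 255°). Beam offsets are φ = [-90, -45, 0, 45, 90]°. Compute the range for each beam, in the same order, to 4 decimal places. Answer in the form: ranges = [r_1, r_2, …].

beam 1: φ=-90°, α=165°
  direction (-0.9659, 0.2588); cell (1,3); t to first gridline: x 0.2381, y 0.9659 (then +1.0353 / +3.8637)
    (0,3) via x @ 0.2381  # hit
  → r_1 = 0.2381
beam 2: φ=-45°, α=210°
  direction (-0.8660, -0.5000); cell (1,3); t to first gridline: x 0.2656, y 1.5000 (then +1.1547 / +2.0000)
    (0,3) via x @ 0.2656  # hit
  → r_2 = 0.2656
beam 3: φ=0°, α=255°
  direction (-0.2588, -0.9659); cell (1,3); t to first gridline: x 0.8887, y 0.7765 (then +3.8637 / +1.0353)
    (1,2) via y @ 0.7765
    (0,2) via x @ 0.8887  # hit
  → r_3 = 0.8887
beam 4: φ=45°, α=300°
  direction (0.5000, -0.8660); cell (1,3); t to first gridline: x 1.5400, y 0.8660 (then +2.0000 / +1.1547)
    (1,2) via y @ 0.8660
    (2,2) via x @ 1.5400
    (2,1) via y @ 2.0207
    (2,0) via y @ 3.1754  # hit
  → r_4 = 3.1754
beam 5: φ=90°, α=345°
  direction (0.9659, -0.2588); cell (1,3); t to first gridline: x 0.7972, y 2.8978 (then +1.0353 / +3.8637)
    (2,3) via x @ 0.7972
    (3,3) via x @ 1.8324
    (4,3) via x @ 2.8677  # hit
  → r_5 = 2.8677

ranges = [0.2381, 0.2656, 0.8887, 3.1754, 2.8677]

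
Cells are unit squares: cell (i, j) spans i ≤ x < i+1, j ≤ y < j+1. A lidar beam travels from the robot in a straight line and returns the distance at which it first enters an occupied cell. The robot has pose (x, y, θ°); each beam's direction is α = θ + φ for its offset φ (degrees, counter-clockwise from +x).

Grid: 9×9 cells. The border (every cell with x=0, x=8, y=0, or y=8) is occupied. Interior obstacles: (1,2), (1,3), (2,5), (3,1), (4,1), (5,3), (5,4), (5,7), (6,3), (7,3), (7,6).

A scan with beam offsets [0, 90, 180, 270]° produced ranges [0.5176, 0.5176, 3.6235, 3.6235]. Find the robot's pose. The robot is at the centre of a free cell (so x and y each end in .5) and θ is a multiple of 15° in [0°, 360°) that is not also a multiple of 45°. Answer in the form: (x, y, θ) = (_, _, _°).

Enumerate (i+0.5, j+0.5, θ) over the 38 free cells and 16 admissible headings. For each, cast all 4 beams and compare to the given ranges.
  (5.5, 1.5, 285°): beam 2 = 2.5882 ≠ 0.5176 ✗
  (1.5, 1.5, 300°): beam 1 = 0.5774 ≠ 0.5176 ✗
  (7.5, 1.5, 195°): beam 1 = 1.9319 ≠ 0.5176 ✗
  (7.5, 2.5, 255°): beam 1 = 1.5529 ≠ 0.5176 ✗
  (4.5, 5.5, 60°): beam 1 = 1.7321 ≠ 0.5176 ✗
  …
  (1.5, 4.5, 165°): r_1=0.5176, r_2=0.5176, r_3=3.6235, r_4=3.6235 — all match ✓
Unique over the lattice → pose = (1.5, 4.5, 165°).

(x, y, θ) = (1.5, 4.5, 165°)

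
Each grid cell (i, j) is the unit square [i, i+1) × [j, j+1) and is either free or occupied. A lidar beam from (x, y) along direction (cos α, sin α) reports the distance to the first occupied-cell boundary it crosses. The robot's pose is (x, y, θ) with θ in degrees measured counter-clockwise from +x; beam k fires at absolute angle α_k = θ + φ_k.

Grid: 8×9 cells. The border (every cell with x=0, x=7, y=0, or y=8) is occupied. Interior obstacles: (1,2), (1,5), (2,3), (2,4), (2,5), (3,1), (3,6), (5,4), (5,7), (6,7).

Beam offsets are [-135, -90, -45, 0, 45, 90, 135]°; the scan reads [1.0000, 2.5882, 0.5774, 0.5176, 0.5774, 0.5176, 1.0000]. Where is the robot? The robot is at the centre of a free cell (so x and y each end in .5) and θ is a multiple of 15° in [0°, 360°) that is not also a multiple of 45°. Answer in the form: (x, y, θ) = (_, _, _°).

(x, y, θ) = (4.5, 7.5, 15°)

Candidates: 32 free-cell centres × 16 headings = 512 poses. Raycast each; keep the one whose scan matches to 4 dp.
  (3.5, 4.5, 150°): beam 1 = 1.5529 ≠ 1.0000 ✗
  (6.5, 3.5, 300°): beam 1 = 3.6235 ≠ 1.0000 ✗
  (1.5, 7.5, 30°): beam 1 = 1.5529 ≠ 1.0000 ✗
  …
  (4.5, 7.5, 15°): r_1=1.0000, r_2=2.5882, r_3=0.5774, r_4=0.5176, r_5=0.5774, r_6=0.5176, r_7=1.0000 — all match ✓
Unique over the lattice → pose = (4.5, 7.5, 15°).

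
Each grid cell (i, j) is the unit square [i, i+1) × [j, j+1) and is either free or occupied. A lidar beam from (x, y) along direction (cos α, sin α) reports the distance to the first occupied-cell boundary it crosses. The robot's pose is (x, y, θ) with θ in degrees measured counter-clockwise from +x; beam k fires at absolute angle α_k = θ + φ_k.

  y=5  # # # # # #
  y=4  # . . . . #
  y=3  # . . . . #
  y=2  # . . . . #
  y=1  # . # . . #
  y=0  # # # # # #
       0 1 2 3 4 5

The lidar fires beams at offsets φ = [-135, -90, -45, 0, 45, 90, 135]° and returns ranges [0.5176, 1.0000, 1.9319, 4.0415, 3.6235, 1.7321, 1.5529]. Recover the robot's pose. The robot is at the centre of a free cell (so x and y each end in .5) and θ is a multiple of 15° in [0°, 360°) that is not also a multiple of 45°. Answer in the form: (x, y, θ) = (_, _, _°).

The pose lattice has 15·16 = 240 candidates. Test each by forward raycasting.
  (2.5, 3.5, 330°): beam 1 = 1.5529 ≠ 0.5176 ✗
  (1.5, 4.5, 345°): beam 1 = 0.5774 ≠ 0.5176 ✗
  (2.5, 2.5, 75°): beam 1 = 0.5774 ≠ 0.5176 ✗
  …
  (1.5, 3.5, 330°): r_1=0.5176, r_2=1.0000, r_3=1.9319, r_4=4.0415, r_5=3.6235, r_6=1.7321, r_7=1.5529 — all match ✓
No second candidate reproduces the full scan.

(x, y, θ) = (1.5, 3.5, 330°)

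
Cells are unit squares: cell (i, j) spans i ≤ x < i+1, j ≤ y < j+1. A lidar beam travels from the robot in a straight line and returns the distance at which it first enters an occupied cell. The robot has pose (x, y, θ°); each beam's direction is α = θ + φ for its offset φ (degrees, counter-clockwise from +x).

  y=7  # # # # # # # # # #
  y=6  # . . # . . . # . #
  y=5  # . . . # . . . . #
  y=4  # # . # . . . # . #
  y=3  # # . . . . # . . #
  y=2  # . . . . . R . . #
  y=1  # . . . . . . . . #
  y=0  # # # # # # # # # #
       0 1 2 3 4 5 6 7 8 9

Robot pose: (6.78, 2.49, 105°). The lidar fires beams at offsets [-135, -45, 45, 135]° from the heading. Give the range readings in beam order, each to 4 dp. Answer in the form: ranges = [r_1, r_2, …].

beam 1: φ=-135°, α=330°
  d=(0.8660,-0.5000)  start (6,2)  tX=0.2540 tY=0.9800  stride 1/|dx|=1.1547 1/|dy|=2.0000
    cross x-line → (7,2), t=0.2540
    cross y-line → (7,1), t=0.9800
    cross x-line → (8,1), t=1.4087
    cross x-line → (9,1), t=2.5634 (wall)
  → r_1 = 2.5634
beam 2: φ=-45°, α=60°
  d=(0.5000,0.8660)  start (6,2)  tX=0.4400 tY=0.5889  stride 1/|dx|=2.0000 1/|dy|=1.1547
    cross x-line → (7,2), t=0.4400
    cross y-line → (7,3), t=0.5889
    cross y-line → (7,4), t=1.7436 (wall)
  → r_2 = 1.7436
beam 3: φ=45°, α=150°
  d=(-0.8660,0.5000)  start (6,2)  tX=0.9007 tY=1.0200  stride 1/|dx|=1.1547 1/|dy|=2.0000
    cross x-line → (5,2), t=0.9007
    cross y-line → (5,3), t=1.0200
    cross x-line → (4,3), t=2.0554
    cross y-line → (4,4), t=3.0200
    cross x-line → (3,4), t=3.2101 (wall)
  → r_3 = 3.2101
beam 4: φ=135°, α=240°
  d=(-0.5000,-0.8660)  start (6,2)  tX=1.5600 tY=0.5658  stride 1/|dx|=2.0000 1/|dy|=1.1547
    cross y-line → (6,1), t=0.5658
    cross x-line → (5,1), t=1.5600
    cross y-line → (5,0), t=1.7205 (wall)
  → r_4 = 1.7205

ranges = [2.5634, 1.7436, 3.2101, 1.7205]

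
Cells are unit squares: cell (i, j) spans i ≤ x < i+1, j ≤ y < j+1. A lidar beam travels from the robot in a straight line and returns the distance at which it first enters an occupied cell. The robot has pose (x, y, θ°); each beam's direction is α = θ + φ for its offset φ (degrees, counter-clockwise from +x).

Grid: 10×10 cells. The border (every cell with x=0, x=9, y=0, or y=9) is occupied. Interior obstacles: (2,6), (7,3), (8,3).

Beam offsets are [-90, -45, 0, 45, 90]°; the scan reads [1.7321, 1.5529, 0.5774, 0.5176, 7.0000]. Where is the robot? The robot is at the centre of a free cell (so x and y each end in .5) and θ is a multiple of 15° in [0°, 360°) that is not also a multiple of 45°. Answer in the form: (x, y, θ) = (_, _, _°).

Candidates: 61 free-cell centres × 16 headings = 976 poses. Raycast each; keep the one whose scan matches to 4 dp.
  (6.5, 3.5, 210°): beam 1 = 6.3509 ≠ 1.7321 ✗
  (8.5, 6.5, 30°): beam 1 = 1.0000 ≠ 1.7321 ✗
  (1.5, 6.5, 60°): beam 1 = 0.5774 ≠ 1.7321 ✗
  (1.5, 3.5, 60°): beam 1 = 5.0000 ≠ 1.7321 ✗
  …
  (2.5, 7.5, 240°): r_1=1.7321, r_2=1.5529, r_3=0.5774, r_4=0.5176, r_5=7.0000 — all match ✓
No second candidate reproduces the full scan.

(x, y, θ) = (2.5, 7.5, 240°)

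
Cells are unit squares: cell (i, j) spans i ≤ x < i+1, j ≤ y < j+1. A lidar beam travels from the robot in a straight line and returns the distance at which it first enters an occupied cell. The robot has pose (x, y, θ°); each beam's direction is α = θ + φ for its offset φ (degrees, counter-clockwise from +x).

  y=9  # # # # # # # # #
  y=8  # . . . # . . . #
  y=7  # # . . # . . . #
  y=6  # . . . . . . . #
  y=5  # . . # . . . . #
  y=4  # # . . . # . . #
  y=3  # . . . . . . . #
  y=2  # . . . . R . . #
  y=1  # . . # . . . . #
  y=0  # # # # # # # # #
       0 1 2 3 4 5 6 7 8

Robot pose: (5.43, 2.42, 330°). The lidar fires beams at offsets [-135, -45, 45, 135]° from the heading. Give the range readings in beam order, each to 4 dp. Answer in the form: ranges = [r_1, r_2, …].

beam 1: φ=-135°, α=195°
  direction (-0.9659, -0.2588); cell (5,2); t to first gridline: x 0.4452, y 1.6228 (then +1.0353 / +3.8637)
    (4,2) via x @ 0.4452
    (3,2) via x @ 1.4804
    (3,1) via y @ 1.6228  # hit
  → r_1 = 1.6228
beam 2: φ=-45°, α=285°
  direction (0.2588, -0.9659); cell (5,2); t to first gridline: x 2.2023, y 0.4348 (then +3.8637 / +1.0353)
    (5,1) via y @ 0.4348
    (5,0) via y @ 1.4701  # hit
  → r_2 = 1.4701
beam 3: φ=45°, α=15°
  direction (0.9659, 0.2588); cell (5,2); t to first gridline: x 0.5901, y 2.2409 (then +1.0353 / +3.8637)
    (6,2) via x @ 0.5901
    (7,2) via x @ 1.6254
    (7,3) via y @ 2.2409
    (8,3) via x @ 2.6607  # hit
  → r_3 = 2.6607
beam 4: φ=135°, α=105°
  direction (-0.2588, 0.9659); cell (5,2); t to first gridline: x 1.6614, y 0.6005 (then +3.8637 / +1.0353)
    (5,3) via y @ 0.6005
    (5,4) via y @ 1.6357  # hit
  → r_4 = 1.6357

ranges = [1.6228, 1.4701, 2.6607, 1.6357]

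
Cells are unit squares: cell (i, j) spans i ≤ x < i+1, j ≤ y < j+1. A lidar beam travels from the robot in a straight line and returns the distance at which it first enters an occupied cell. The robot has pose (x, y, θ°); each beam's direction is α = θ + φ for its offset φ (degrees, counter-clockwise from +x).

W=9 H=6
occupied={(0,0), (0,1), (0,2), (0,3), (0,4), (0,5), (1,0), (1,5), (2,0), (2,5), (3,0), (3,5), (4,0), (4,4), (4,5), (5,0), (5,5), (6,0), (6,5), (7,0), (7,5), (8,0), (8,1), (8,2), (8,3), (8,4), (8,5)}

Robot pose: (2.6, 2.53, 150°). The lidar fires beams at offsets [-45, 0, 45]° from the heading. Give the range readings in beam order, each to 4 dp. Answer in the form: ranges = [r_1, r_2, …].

ranges = [2.5571, 1.8475, 1.6564]

beam 1: φ=-45°, α=105°
  dir = (cos 105°, sin 105°) = (-0.2588, 0.9659); from cell (2,2)
  next x-line at t=2.3182, next y-line at t=0.4866; Δt_x=3.8637, Δt_y=1.0353
    y: enter (2,3) at t=0.4866
    y: enter (2,4) at t=1.5219
    x: enter (1,4) at t=2.3182
    y: enter (1,5) at t=2.5571 ← occupied
  → r_1 = 2.5571
beam 2: φ=0°, α=150°
  dir = (cos 150°, sin 150°) = (-0.8660, 0.5000); from cell (2,2)
  next x-line at t=0.6928, next y-line at t=0.9400; Δt_x=1.1547, Δt_y=2.0000
    x: enter (1,2) at t=0.6928
    y: enter (1,3) at t=0.9400
    x: enter (0,3) at t=1.8475 ← occupied
  → r_2 = 1.8475
beam 3: φ=45°, α=195°
  dir = (cos 195°, sin 195°) = (-0.9659, -0.2588); from cell (2,2)
  next x-line at t=0.6212, next y-line at t=2.0478; Δt_x=1.0353, Δt_y=3.8637
    x: enter (1,2) at t=0.6212
    x: enter (0,2) at t=1.6564 ← occupied
  → r_3 = 1.6564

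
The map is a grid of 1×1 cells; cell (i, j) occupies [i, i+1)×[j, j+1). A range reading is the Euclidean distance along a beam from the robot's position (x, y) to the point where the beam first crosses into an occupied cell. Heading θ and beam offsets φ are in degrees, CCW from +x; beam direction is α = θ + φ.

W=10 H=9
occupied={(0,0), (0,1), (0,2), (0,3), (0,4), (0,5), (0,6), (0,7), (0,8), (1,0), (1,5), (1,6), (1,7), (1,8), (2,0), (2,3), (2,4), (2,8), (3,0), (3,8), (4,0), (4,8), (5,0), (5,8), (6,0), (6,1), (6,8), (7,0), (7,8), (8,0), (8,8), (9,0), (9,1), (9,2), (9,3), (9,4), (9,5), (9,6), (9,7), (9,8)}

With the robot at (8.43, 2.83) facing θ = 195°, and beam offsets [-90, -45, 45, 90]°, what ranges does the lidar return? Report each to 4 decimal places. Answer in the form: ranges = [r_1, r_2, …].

ranges = [5.3524, 7.4247, 2.1131, 1.8946]

beam 1: φ=-90°, α=105°
  direction (-0.2588, 0.9659); cell (8,2); t to first gridline: x 1.6614, y 0.1760 (then +3.8637 / +1.0353)
    (8,3) via y @ 0.1760
    (8,4) via y @ 1.2113
    (7,4) via x @ 1.6614
    (7,5) via y @ 2.2465
    (7,6) via y @ 3.2818
    (7,7) via y @ 4.3171
    (7,8) via y @ 5.3524  # hit
  → r_1 = 5.3524
beam 2: φ=-45°, α=150°
  direction (-0.8660, 0.5000); cell (8,2); t to first gridline: x 0.4965, y 0.3400 (then +1.1547 / +2.0000)
    (8,3) via y @ 0.3400
    (7,3) via x @ 0.4965
    (6,3) via x @ 1.6512
    (6,4) via y @ 2.3400
    (5,4) via x @ 2.8059
    (4,4) via x @ 3.9606
    (4,5) via y @ 4.3400
    (3,5) via x @ 5.1153
    (2,5) via x @ 6.2700
    (2,6) via y @ 6.3400
    (1,6) via x @ 7.4247  # hit
  → r_2 = 7.4247
beam 3: φ=45°, α=240°
  direction (-0.5000, -0.8660); cell (8,2); t to first gridline: x 0.8600, y 0.9584 (then +2.0000 / +1.1547)
    (7,2) via x @ 0.8600
    (7,1) via y @ 0.9584
    (7,0) via y @ 2.1131  # hit
  → r_3 = 2.1131
beam 4: φ=90°, α=285°
  direction (0.2588, -0.9659); cell (8,2); t to first gridline: x 2.2023, y 0.8593 (then +3.8637 / +1.0353)
    (8,1) via y @ 0.8593
    (8,0) via y @ 1.8946  # hit
  → r_4 = 1.8946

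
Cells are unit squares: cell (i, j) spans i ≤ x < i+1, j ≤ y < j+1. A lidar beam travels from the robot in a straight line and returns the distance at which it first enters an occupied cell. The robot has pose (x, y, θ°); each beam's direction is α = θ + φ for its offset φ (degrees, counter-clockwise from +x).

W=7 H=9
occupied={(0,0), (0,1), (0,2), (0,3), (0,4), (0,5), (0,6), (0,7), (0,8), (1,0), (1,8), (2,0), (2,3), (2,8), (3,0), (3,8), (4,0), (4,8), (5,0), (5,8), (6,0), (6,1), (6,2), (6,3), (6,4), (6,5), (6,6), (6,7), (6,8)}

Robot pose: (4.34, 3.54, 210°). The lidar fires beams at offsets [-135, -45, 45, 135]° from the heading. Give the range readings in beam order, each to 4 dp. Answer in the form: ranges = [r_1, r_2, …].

ranges = [4.6173, 1.3873, 2.6296, 1.7186]

beam 1: φ=-135°, α=75°
  d=(0.2588,0.9659)  start (4,3)  tX=2.5500 tY=0.4762  stride 1/|dx|=3.8637 1/|dy|=1.0353
    cross y-line → (4,4), t=0.4762
    cross y-line → (4,5), t=1.5115
    cross y-line → (4,6), t=2.5468
    cross x-line → (5,6), t=2.5500
    cross y-line → (5,7), t=3.5821
    cross y-line → (5,8), t=4.6173 (wall)
  → r_1 = 4.6173
beam 2: φ=-45°, α=165°
  d=(-0.9659,0.2588)  start (4,3)  tX=0.3520 tY=1.7773  stride 1/|dx|=1.0353 1/|dy|=3.8637
    cross x-line → (3,3), t=0.3520
    cross x-line → (2,3), t=1.3873 (wall)
  → r_2 = 1.3873
beam 3: φ=45°, α=255°
  d=(-0.2588,-0.9659)  start (4,3)  tX=1.3137 tY=0.5590  stride 1/|dx|=3.8637 1/|dy|=1.0353
    cross y-line → (4,2), t=0.5590
    cross x-line → (3,2), t=1.3137
    cross y-line → (3,1), t=1.5943
    cross y-line → (3,0), t=2.6296 (wall)
  → r_3 = 2.6296
beam 4: φ=135°, α=345°
  d=(0.9659,-0.2588)  start (4,3)  tX=0.6833 tY=2.0864  stride 1/|dx|=1.0353 1/|dy|=3.8637
    cross x-line → (5,3), t=0.6833
    cross x-line → (6,3), t=1.7186 (wall)
  → r_4 = 1.7186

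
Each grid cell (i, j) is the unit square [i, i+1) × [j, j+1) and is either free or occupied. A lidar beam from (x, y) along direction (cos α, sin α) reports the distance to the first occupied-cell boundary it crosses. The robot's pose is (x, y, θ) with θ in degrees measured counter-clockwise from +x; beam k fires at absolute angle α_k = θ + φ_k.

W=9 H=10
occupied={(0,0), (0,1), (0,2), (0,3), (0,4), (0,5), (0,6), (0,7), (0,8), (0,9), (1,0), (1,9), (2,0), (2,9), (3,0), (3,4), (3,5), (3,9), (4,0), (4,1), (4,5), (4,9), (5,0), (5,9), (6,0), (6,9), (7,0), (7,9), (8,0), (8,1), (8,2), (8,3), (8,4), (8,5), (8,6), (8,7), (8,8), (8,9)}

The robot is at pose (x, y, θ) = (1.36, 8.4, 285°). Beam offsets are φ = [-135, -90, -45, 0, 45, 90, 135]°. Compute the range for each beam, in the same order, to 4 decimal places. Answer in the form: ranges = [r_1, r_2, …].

beam 1: φ=-135°, α=150°
  direction (-0.8660, 0.5000); cell (1,8); t to first gridline: x 0.4157, y 1.2000 (then +1.1547 / +2.0000)
    (0,8) via x @ 0.4157  # hit
  → r_1 = 0.4157
beam 2: φ=-90°, α=195°
  direction (-0.9659, -0.2588); cell (1,8); t to first gridline: x 0.3727, y 1.5455 (then +1.0353 / +3.8637)
    (0,8) via x @ 0.3727  # hit
  → r_2 = 0.3727
beam 3: φ=-45°, α=240°
  direction (-0.5000, -0.8660); cell (1,8); t to first gridline: x 0.7200, y 0.4619 (then +2.0000 / +1.1547)
    (1,7) via y @ 0.4619
    (0,7) via x @ 0.7200  # hit
  → r_3 = 0.7200
beam 4: φ=0°, α=285°
  direction (0.2588, -0.9659); cell (1,8); t to first gridline: x 2.4728, y 0.4141 (then +3.8637 / +1.0353)
    (1,7) via y @ 0.4141
    (1,6) via y @ 1.4494
    (2,6) via x @ 2.4728
    (2,5) via y @ 2.4847
    (2,4) via y @ 3.5199
    (2,3) via y @ 4.5552
    (2,2) via y @ 5.5905
    (3,2) via x @ 6.3365
    (3,1) via y @ 6.6258
    (3,0) via y @ 7.6610  # hit
  → r_4 = 7.6610
beam 5: φ=45°, α=330°
  direction (0.8660, -0.5000); cell (1,8); t to first gridline: x 0.7390, y 0.8000 (then +1.1547 / +2.0000)
    (2,8) via x @ 0.7390
    (2,7) via y @ 0.8000
    (3,7) via x @ 1.8937
    (3,6) via y @ 2.8000
    (4,6) via x @ 3.0484
    (5,6) via x @ 4.2031
    (5,5) via y @ 4.8000
    (6,5) via x @ 5.3578
    (7,5) via x @ 6.5125
    (7,4) via y @ 6.8000
    (8,4) via x @ 7.6672  # hit
  → r_5 = 7.6672
beam 6: φ=90°, α=15°
  direction (0.9659, 0.2588); cell (1,8); t to first gridline: x 0.6626, y 2.3182 (then +1.0353 / +3.8637)
    (2,8) via x @ 0.6626
    (3,8) via x @ 1.6979
    (3,9) via y @ 2.3182  # hit
  → r_6 = 2.3182
beam 7: φ=135°, α=60°
  direction (0.5000, 0.8660); cell (1,8); t to first gridline: x 1.2800, y 0.6928 (then +2.0000 / +1.1547)
    (1,9) via y @ 0.6928  # hit
  → r_7 = 0.6928

ranges = [0.4157, 0.3727, 0.7200, 7.6610, 7.6672, 2.3182, 0.6928]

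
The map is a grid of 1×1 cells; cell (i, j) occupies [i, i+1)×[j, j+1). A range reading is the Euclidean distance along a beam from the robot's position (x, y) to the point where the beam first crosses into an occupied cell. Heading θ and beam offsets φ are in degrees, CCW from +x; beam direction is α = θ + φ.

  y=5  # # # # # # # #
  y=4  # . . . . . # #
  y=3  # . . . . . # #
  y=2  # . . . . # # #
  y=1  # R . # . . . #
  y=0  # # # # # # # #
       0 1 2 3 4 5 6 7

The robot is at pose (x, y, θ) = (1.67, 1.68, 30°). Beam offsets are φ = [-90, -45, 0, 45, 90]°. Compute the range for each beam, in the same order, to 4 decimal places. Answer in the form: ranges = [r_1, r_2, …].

beam 1: φ=-90°, α=300°
  d=(0.5000,-0.8660)  start (1,1)  tX=0.6600 tY=0.7852  stride 1/|dx|=2.0000 1/|dy|=1.1547
    cross x-line → (2,1), t=0.6600
    cross y-line → (2,0), t=0.7852 (wall)
  → r_1 = 0.7852
beam 2: φ=-45°, α=345°
  d=(0.9659,-0.2588)  start (1,1)  tX=0.3416 tY=2.6273  stride 1/|dx|=1.0353 1/|dy|=3.8637
    cross x-line → (2,1), t=0.3416
    cross x-line → (3,1), t=1.3769 (wall)
  → r_2 = 1.3769
beam 3: φ=0°, α=30°
  d=(0.8660,0.5000)  start (1,1)  tX=0.3811 tY=0.6400  stride 1/|dx|=1.1547 1/|dy|=2.0000
    cross x-line → (2,1), t=0.3811
    cross y-line → (2,2), t=0.6400
    cross x-line → (3,2), t=1.5358
    cross y-line → (3,3), t=2.6400
    cross x-line → (4,3), t=2.6905
    cross x-line → (5,3), t=3.8452
    cross y-line → (5,4), t=4.6400
    cross x-line → (6,4), t=4.9999 (wall)
  → r_3 = 4.9999
beam 4: φ=45°, α=75°
  d=(0.2588,0.9659)  start (1,1)  tX=1.2750 tY=0.3313  stride 1/|dx|=3.8637 1/|dy|=1.0353
    cross y-line → (1,2), t=0.3313
    cross x-line → (2,2), t=1.2750
    cross y-line → (2,3), t=1.3666
    cross y-line → (2,4), t=2.4018
    cross y-line → (2,5), t=3.4371 (wall)
  → r_4 = 3.4371
beam 5: φ=90°, α=120°
  d=(-0.5000,0.8660)  start (1,1)  tX=1.3400 tY=0.3695  stride 1/|dx|=2.0000 1/|dy|=1.1547
    cross y-line → (1,2), t=0.3695
    cross x-line → (0,2), t=1.3400 (wall)
  → r_5 = 1.3400

ranges = [0.7852, 1.3769, 4.9999, 3.4371, 1.3400]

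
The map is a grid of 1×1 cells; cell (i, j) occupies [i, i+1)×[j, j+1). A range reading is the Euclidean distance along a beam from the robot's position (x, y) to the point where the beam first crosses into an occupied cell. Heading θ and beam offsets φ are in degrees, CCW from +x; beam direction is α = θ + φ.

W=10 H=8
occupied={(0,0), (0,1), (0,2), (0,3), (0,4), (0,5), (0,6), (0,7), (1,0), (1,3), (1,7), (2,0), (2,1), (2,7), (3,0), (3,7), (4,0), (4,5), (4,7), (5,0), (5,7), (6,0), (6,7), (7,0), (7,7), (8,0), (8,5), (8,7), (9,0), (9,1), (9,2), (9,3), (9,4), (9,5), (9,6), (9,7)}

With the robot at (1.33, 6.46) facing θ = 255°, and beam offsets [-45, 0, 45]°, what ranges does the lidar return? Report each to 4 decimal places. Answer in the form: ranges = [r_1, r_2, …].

beam 1: φ=-45°, α=210°
  d=(-0.8660,-0.5000)  start (1,6)  tX=0.3811 tY=0.9200  stride 1/|dx|=1.1547 1/|dy|=2.0000
    cross x-line → (0,6), t=0.3811 (wall)
  → r_1 = 0.3811
beam 2: φ=0°, α=255°
  d=(-0.2588,-0.9659)  start (1,6)  tX=1.2750 tY=0.4762  stride 1/|dx|=3.8637 1/|dy|=1.0353
    cross y-line → (1,5), t=0.4762
    cross x-line → (0,5), t=1.2750 (wall)
  → r_2 = 1.2750
beam 3: φ=45°, α=300°
  d=(0.5000,-0.8660)  start (1,6)  tX=1.3400 tY=0.5312  stride 1/|dx|=2.0000 1/|dy|=1.1547
    cross y-line → (1,5), t=0.5312
    cross x-line → (2,5), t=1.3400
    cross y-line → (2,4), t=1.6859
    cross y-line → (2,3), t=2.8406
    cross x-line → (3,3), t=3.3400
    cross y-line → (3,2), t=3.9953
    cross y-line → (3,1), t=5.1500
    cross x-line → (4,1), t=5.3400
    cross y-line → (4,0), t=6.3047 (wall)
  → r_3 = 6.3047

ranges = [0.3811, 1.2750, 6.3047]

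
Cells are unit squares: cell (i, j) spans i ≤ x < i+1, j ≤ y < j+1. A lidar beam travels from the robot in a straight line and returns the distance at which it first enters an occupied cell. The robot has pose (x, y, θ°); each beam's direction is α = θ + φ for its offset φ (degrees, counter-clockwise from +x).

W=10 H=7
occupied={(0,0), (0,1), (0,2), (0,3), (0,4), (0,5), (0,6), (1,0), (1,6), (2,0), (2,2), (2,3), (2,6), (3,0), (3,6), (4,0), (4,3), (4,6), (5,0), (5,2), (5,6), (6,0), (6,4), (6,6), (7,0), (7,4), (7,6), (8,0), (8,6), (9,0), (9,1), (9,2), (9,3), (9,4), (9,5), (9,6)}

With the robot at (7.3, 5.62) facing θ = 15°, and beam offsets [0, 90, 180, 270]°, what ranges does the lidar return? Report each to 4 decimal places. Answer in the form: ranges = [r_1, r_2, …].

ranges = [1.4682, 0.3934, 6.5222, 0.6419]

beam 1: φ=0°, α=15°
  direction (0.9659, 0.2588); cell (7,5); t to first gridline: x 0.7247, y 1.4682 (then +1.0353 / +3.8637)
    (8,5) via x @ 0.7247
    (8,6) via y @ 1.4682  # hit
  → r_1 = 1.4682
beam 2: φ=90°, α=105°
  direction (-0.2588, 0.9659); cell (7,5); t to first gridline: x 1.1591, y 0.3934 (then +3.8637 / +1.0353)
    (7,6) via y @ 0.3934  # hit
  → r_2 = 0.3934
beam 3: φ=180°, α=195°
  direction (-0.9659, -0.2588); cell (7,5); t to first gridline: x 0.3106, y 2.3955 (then +1.0353 / +3.8637)
    (6,5) via x @ 0.3106
    (5,5) via x @ 1.3459
    (4,5) via x @ 2.3811
    (4,4) via y @ 2.3955
    (3,4) via x @ 3.4164
    (2,4) via x @ 4.4517
    (1,4) via x @ 5.4870
    (1,3) via y @ 6.2592
    (0,3) via x @ 6.5222  # hit
  → r_3 = 6.5222
beam 4: φ=270°, α=285°
  direction (0.2588, -0.9659); cell (7,5); t to first gridline: x 2.7046, y 0.6419 (then +3.8637 / +1.0353)
    (7,4) via y @ 0.6419  # hit
  → r_4 = 0.6419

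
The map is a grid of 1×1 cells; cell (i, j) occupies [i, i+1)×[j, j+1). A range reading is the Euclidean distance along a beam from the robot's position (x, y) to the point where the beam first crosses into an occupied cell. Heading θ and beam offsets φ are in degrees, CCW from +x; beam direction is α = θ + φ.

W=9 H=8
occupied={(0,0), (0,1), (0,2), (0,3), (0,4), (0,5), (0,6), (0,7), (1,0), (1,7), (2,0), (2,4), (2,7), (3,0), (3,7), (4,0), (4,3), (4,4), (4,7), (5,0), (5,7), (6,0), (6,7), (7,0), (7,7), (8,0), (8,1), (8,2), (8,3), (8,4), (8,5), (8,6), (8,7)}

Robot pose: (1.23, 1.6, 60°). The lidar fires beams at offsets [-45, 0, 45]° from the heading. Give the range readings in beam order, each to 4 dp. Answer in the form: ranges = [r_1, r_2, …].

ranges = [7.0088, 2.7713, 0.8887]

beam 1: φ=-45°, α=15°
  cosα=0.9659 sinα=0.2588 | (1,1) | tMaxX 0.7972 tMaxY 1.5455 | tΔX 1.0353 tΔY 3.8637
    t=0.7972 [x] (2,1)
    t=1.5455 [y] (2,2)
    t=1.8324 [x] (3,2)
    t=2.8677 [x] (4,2)
    t=3.9030 [x] (5,2)
    t=4.9383 [x] (6,2)
    t=5.4092 [y] (6,3)
    t=5.9735 [x] (7,3)
    t=7.0088 [x] (8,3) — stop
  → r_1 = 7.0088
beam 2: φ=0°, α=60°
  cosα=0.5000 sinα=0.8660 | (1,1) | tMaxX 1.5400 tMaxY 0.4619 | tΔX 2.0000 tΔY 1.1547
    t=0.4619 [y] (1,2)
    t=1.5400 [x] (2,2)
    t=1.6166 [y] (2,3)
    t=2.7713 [y] (2,4) — stop
  → r_2 = 2.7713
beam 3: φ=45°, α=105°
  cosα=-0.2588 sinα=0.9659 | (1,1) | tMaxX 0.8887 tMaxY 0.4141 | tΔX 3.8637 tΔY 1.0353
    t=0.4141 [y] (1,2)
    t=0.8887 [x] (0,2) — stop
  → r_3 = 0.8887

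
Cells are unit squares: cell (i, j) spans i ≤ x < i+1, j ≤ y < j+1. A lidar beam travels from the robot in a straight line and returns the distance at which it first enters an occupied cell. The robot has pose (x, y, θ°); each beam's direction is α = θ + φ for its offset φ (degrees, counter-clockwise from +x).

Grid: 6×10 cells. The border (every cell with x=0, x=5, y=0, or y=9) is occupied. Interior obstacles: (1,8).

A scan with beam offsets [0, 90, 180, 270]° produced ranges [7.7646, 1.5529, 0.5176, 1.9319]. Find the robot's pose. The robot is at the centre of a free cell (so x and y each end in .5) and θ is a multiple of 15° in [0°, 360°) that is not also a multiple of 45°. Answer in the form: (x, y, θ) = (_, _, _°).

Enumerate (i+0.5, j+0.5, θ) over the 31 free cells and 16 admissible headings. For each, cast all 4 beams and compare to the given ranges.
  (2.5, 7.5, 345°): beam 1 = 2.5882 ≠ 7.7646 ✗
  (1.5, 7.5, 330°): beam 1 = 4.0415 ≠ 7.7646 ✗
  (2.5, 7.5, 330°): beam 1 = 2.8868 ≠ 7.7646 ✗
  (2.5, 6.5, 195°): beam 1 = 1.5529 ≠ 7.7646 ✗
  …
  (2.5, 1.5, 75°): r_1=7.7646, r_2=1.5529, r_3=0.5176, r_4=1.9319 — all match ✓
Only this pose fits every beam.

(x, y, θ) = (2.5, 1.5, 75°)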